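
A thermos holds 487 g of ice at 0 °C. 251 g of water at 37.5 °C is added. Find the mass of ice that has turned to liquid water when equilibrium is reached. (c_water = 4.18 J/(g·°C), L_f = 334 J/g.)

Heat available from the water dropping to 0 °C: 251×4.18×37.5 = 39344 J.
To melt every bit of ice: 487×334 = 162658 J.
That's not enough to melt it all — equilibrium is at 0 °C with ice remaining.
m_melted×334 = 39344  ⇒  m_melted ≈ 117.8 g.

m_melted ≈ 118 g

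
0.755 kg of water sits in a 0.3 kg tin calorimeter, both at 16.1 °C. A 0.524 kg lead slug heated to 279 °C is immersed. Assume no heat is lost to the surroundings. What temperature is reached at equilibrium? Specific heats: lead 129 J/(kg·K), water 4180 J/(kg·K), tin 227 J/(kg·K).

T_f ≈ 21.5 °C

Taking heat into each body as positive, Σ m c ΔT = 0:
0.524·129·(T − 279) + 0.755·4180·(T − 16.1) + 0.3·227·(T − 16.1) = 0
3291.6 T = 70766
T = 70766 / 3291.6 = 21.5 °C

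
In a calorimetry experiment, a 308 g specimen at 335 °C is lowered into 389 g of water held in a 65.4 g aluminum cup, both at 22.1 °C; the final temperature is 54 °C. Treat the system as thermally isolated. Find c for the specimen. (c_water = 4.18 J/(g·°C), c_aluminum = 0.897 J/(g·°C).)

Energy conservation, ΣQ = 0:
308·c·(54 − 335) + 389·4.18·(54 − 22.1) + 65.4·0.897·(54 − 22.1) = 0
-86548 c = -53741
c = -53741/-86548 ≈ 0.6209 J/(g·°C)

c ≈ 0.621 J/(g·°C)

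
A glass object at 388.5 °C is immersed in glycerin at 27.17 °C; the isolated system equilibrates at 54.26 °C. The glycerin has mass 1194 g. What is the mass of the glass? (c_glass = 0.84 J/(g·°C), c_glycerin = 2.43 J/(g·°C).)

m ≈ 280 g

Let T be the final temperature. ΣQ_i = 0:
m×0.84×(54.26 − 388.5) + 1194×2.43×(54.26 − 27.17) = 0
-280.76 m = -78599
m = -78599/-280.76 ≈ 280 g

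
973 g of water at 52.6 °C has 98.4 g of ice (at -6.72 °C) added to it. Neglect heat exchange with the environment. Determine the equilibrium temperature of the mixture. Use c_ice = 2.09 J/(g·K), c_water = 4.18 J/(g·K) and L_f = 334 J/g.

Conservation of energy gives ΣQ = 0:
ice -6.72→0 °C: 98.4×2.09×6.72 = 1382
  fusion: m_ice L_f = 98.4×334 = 32866
  meltwater 0→T: 98.4×4.18×T = 411.31 T
  water: 4067.1(T − 52.6)
4478.5 T = 213932 − 34248 = 179684
T ≈ 40.12 °C — above 0 °C, consistent with complete melting.

T_f ≈ 40.1 °C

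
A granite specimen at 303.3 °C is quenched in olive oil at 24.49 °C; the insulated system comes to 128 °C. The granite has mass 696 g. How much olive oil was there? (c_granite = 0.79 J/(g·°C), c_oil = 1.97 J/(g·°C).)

m ≈ 473 g

Energy conservation, ΣQ = 0:
696×0.79×(128 − 303.3) + m×1.97×(128 − 24.49) = 0
203.91 m = 96387
m = 96387/203.91 ≈ 472.7 g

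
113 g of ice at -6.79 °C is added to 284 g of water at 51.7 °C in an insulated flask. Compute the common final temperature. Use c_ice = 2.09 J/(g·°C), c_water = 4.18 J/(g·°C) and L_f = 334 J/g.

Sum of m c ΔT and latent-heat terms is zero:
warm ice to 0 °C: 113·2.09·(0 − (-6.79)) = 1603.6
  fusion: m_ice L_f = 113·334 = 37742
  warm the meltwater: 472.34 T
  water: 1187.1(T − 51.7)
1659.5 T = 61374 − 39346 = 22029
T ≈ 13.27 °C (positive, so assuming full melt was valid).

T_f ≈ 13.3 °C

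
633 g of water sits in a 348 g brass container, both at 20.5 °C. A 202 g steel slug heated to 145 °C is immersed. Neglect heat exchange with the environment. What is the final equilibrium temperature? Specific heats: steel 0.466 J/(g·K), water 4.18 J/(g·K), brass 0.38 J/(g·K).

Net heat exchanged in the isolated system is zero:
202·0.466·(T − 145) + 633·4.18·(T − 20.5) + 348·0.38·(T − 20.5) = 0
94.13(T − 145) + 2645.9(T − 20.5) + 132.24(T − 20.5) = 0
(94.13 + 2645.9 + 132.24) T = 94.13·145 + 2645.9·20.5 + 132.24·20.5
T ≈ 24.58 °C

T_f ≈ 24.6 °C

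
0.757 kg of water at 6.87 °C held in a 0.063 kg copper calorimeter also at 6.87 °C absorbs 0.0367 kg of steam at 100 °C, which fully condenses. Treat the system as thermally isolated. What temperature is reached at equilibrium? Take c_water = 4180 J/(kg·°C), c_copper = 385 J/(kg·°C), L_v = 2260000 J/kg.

Sum of m c ΔT and latent-heat terms is zero:
steam→water at 100 °C releases m L_v = 0.0367×2260000 = 82942
  condensed water 100 °C→T: 153.41(T − 100)
  water warms: 0.757×4180×(T − 6.87) = 3164.3(T − 6.87)
  copper cup: 0.063×385×(T − 6.87) = 24.25(T − 6.87)
3341.9 T = 82942 + 15341 + 21905 = 120188
T ≈ 35.96 °C (< 100 °C, so full condensation is consistent).

T_f ≈ 36.0 °C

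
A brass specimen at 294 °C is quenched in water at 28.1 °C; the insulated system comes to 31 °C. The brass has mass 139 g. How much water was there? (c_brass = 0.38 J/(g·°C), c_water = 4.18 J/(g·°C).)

Conservation of energy gives ΣQ = 0:
139×0.38×(31 − 294) + m×4.18×(31 − 28.1) = 0
12.12 m = 13892
m = 13892/12.12 ≈ 1146 g

m ≈ 1150 g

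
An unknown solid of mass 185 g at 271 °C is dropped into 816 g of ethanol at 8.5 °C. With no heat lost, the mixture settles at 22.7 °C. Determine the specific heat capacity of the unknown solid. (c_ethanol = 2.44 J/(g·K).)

c ≈ 0.615 J/(g·K)

Heat lost by the unknown solid = heat gained by the ethanol:
185·c·(271 − 22.7) = 816·2.44·(22.7 − 8.5)
45936 c = 28273  ⇒  c ≈ 0.6155 J/(g·K)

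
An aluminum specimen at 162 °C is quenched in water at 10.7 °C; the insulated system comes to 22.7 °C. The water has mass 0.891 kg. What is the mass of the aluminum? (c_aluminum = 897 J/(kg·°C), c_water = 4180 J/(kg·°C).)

m ≈ 0.358 kg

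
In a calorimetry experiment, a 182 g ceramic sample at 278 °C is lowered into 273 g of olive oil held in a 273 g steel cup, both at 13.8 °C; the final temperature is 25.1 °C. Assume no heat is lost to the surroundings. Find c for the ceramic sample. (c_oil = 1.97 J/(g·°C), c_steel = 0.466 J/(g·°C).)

c ≈ 0.163 J/(g·°C)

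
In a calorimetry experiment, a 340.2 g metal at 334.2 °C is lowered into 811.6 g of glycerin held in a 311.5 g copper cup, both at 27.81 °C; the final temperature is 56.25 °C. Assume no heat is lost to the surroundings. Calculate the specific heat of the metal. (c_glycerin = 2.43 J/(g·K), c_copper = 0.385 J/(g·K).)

c ≈ 0.629 J/(g·K)

Let T be the final temperature. ΣQ_i = 0:
340.2×c×(56.25 − 334.2) + 811.6×2.43×(56.25 − 27.81) + 311.5×0.385×(56.25 − 27.81) = 0
-94559 c = -59500
c = -59500/-94559 ≈ 0.6292 J/(g·K)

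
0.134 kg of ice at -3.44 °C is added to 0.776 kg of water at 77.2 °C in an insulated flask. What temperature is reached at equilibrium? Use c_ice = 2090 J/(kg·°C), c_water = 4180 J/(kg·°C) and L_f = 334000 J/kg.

T_f ≈ 53.8 °C

Sum of m c ΔT and latent-heat terms is zero:
warm ice to 0 °C: 0.134·2090·(0 − (-3.44)) = 963.41; latent heat to melt: 0.134·334000 = 44756; meltwater 0→T: 0.134·4180·T = 560.12 T; water: 3243.7(T − 77.2)
3803.8 T = 250412 − 45719 = 204693
T ≈ 53.81 °C — above 0 °C, consistent with complete melting.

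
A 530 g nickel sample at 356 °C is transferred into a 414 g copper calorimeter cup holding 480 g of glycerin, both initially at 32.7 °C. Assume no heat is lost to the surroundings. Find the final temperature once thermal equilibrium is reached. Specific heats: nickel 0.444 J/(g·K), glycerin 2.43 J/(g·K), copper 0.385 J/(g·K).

Conservation of energy gives ΣQ = 0:
530*0.444*(T − 356) + 480*2.43*(T − 32.7) + 414*0.385*(T − 32.7) = 0
(235.32 + 1166.4 + 159.39) T = 235.32*356 + 1166.4*32.7 + 159.39*32.7
T = 127127 / 1561.1 = 81.4 °C

T_f ≈ 81.4 °C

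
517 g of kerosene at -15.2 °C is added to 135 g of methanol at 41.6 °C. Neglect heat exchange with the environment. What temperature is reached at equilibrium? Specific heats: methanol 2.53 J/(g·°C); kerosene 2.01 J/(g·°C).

T_f ≈ -1.1 °C

Heat gained plus heat lost sum to zero:
135×2.53×(T − 41.6) + 517×2.01×(T − (-15.2)) = 0
341.55(T − 41.6) + 1039.2(T − (-15.2)) = 0
(341.55 + 1039.2) T = 341.55×41.6 + 1039.2×(-15.2)
T = -1586.9/1380.7 ≈ -1.15 °C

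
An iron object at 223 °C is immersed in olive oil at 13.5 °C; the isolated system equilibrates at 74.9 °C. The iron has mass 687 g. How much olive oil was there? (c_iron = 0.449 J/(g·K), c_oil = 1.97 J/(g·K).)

m ≈ 378 g

|Q_iron| = |Q_oil|:
687·0.449·(223 − 74.9) = m·1.97·(74.9 − 13.5)
120.96 m = 45683  ⇒  m ≈ 377.7 g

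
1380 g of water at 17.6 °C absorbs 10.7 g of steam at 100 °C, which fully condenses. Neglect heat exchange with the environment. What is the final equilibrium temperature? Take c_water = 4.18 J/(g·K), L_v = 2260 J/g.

Energy conservation, ΣQ = 0:
steam→water at 100 °C releases m L_v = 10.7×2260 = 24182
  condensed water 100 °C→T: 44.73(T − 100)
  original water: 5768.4(T − 17.6)
5813.1 T = 24182 + 4472.6 + 101524 = 130178
T ≈ 22.39 °C (< 100 °C, so full condensation is consistent).

T_f ≈ 22.4 °C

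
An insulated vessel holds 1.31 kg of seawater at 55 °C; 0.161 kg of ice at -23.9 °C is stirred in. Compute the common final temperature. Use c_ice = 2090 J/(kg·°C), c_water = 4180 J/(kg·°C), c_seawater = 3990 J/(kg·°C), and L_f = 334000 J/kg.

Net heat exchanged in the isolated system is zero:
ice -23.9→0 °C: 0.161·2090·23.9 = 8042.1
  melt ice: 0.161·334000 = 53774
  meltwater 0→T: 0.161·4180·T = 672.98 T
  seawater: 5226.9(T − 55)
5899.9 T = 287480 − 61816 = 225663
T ≈ 38.25 °C — above 0 °C, consistent with complete melting.

T_f ≈ 38.2 °C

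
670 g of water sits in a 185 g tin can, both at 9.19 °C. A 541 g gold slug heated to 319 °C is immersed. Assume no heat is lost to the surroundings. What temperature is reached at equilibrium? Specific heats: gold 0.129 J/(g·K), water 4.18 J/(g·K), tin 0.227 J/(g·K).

Energy conservation, ΣQ = 0:
541×0.129×(T − 319) + 670×4.18×(T − 9.19) + 185×0.227×(T − 9.19) = 0
69.79(T − 319) + 2800.6(T − 9.19) + 42(T − 9.19) = 0
(69.79 + 2800.6 + 42) T = 69.79×319 + 2800.6×9.19 + 42×9.19
T = 48386 / 2912.4 = 16.6 °C

T_f ≈ 16.6 °C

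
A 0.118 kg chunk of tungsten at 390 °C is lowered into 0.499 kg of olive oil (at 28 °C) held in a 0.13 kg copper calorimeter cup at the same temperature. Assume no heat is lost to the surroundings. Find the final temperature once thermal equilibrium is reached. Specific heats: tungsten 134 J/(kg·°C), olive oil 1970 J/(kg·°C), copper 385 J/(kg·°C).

Conservation of energy gives ΣQ = 0:
0.118*134*(T − 390) + 0.499*1970*(T − 28) + 0.13*385*(T − 28) = 0
1048.9 T = 35093
T = 35093/1048.9 ≈ 33.46 °C

T_f ≈ 33.5 °C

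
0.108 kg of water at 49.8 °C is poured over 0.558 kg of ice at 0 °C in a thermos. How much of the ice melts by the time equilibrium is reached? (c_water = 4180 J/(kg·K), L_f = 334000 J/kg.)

m_melted ≈ 0.0673 kg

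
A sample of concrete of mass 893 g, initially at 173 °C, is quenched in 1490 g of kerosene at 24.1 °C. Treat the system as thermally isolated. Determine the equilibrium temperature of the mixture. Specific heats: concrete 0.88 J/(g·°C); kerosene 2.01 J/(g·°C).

T_f ≈ 55.0 °C

Set heat shed by the hot body equal to heat absorbed by the cold body:
893×0.88×(173 − T) = 1490×2.01×(T − 24.1)
785.84(173 − T) = 2994.9(T − 24.1)
3780.7 T = 208127  ⇒  T ≈ 55.05 °C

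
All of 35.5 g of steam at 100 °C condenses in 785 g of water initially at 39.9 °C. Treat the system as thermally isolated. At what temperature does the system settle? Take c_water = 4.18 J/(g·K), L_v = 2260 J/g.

Energy conservation, ΣQ = 0:
condense steam: −35.5×2260 = −80230
  condensed water 100 °C→T: 148.39(T − 100)
  water warms: 785×4.18×(T − 39.9) = 3281.3(T − 39.9)
3429.7 T = 80230 + 14839 + 130924 = 225993
T ≈ 65.89 °C (< 100 °C, so full condensation is consistent).

T_f ≈ 65.9 °C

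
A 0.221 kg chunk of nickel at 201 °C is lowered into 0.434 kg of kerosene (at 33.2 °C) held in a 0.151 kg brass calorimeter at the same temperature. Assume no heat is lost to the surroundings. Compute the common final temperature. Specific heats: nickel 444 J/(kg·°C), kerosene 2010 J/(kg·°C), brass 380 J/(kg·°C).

Conservation of energy gives ΣQ = 0:
0.221·444·(T − 201) + 0.434·2010·(T − 33.2) + 0.151·380·(T − 33.2) = 0
98.12(T − 201) + 872.34(T − 33.2) + 57.38(T − 33.2) = 0
1027.8 T = 50590
T = 50590/1027.8 ≈ 49.22 °C

T_f ≈ 49.2 °C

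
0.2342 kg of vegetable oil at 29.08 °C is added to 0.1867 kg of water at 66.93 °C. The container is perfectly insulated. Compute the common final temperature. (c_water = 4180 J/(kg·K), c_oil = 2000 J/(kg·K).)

Energy conservation, ΣQ = 0:
0.1867·4180·(T − 66.93) + 0.2342·2000·(T − 29.08) = 0
780.41(T − 66.93) + 468.4(T − 29.08) = 0
(780.41 + 468.4) T = 780.41·66.93 + 468.4·29.08
T = 65854 / 1248.8 = 52.7 °C

T_f ≈ 52.7 °C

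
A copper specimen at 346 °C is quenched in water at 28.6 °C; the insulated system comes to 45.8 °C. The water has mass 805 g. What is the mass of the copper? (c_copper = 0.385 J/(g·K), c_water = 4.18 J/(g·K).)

m ≈ 501 g

Conservation of energy gives ΣQ = 0:
m×0.385×(45.8 − 346) + 805×4.18×(45.8 − 28.6) = 0
-115.58 m = -57876
m = -57876/-115.58 ≈ 500.8 g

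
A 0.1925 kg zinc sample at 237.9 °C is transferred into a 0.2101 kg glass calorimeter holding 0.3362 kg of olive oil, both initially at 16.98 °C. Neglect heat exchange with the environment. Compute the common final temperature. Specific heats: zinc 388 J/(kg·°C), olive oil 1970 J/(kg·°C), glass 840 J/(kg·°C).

T_f ≈ 35.0 °C

Taking heat into each body as positive, Σ m c ΔT = 0:
0.1925*388*(T − 237.9) + 0.3362*1970*(T − 16.98) + 0.2101*840*(T − 16.98) = 0
74.69(T − 237.9) + 662.31(T − 16.98) + 176.48(T − 16.98) = 0
913.49 T = 32012
T ≈ 35.04 °C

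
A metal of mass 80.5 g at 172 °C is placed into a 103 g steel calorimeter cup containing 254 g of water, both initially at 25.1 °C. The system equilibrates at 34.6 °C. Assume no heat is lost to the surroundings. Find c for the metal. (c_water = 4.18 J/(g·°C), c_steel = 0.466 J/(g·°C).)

c ≈ 0.953 J/(g·°C)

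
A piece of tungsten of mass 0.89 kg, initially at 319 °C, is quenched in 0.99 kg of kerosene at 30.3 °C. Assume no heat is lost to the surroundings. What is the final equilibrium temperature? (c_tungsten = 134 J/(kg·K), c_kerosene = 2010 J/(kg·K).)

Taking heat into each body as positive, Σ m c ΔT = 0:
0.89×134×(T − 319) + 0.99×2010×(T − 30.3) = 0
(119.26 + 1989.9) T = 119.26×319 + 1989.9×30.3
T ≈ 46.62 °C

T_f ≈ 46.6 °C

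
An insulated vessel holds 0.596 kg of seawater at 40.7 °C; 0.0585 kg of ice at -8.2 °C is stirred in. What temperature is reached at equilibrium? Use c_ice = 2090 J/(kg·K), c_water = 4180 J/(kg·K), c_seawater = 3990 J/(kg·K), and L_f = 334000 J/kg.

T_f ≈ 29.1 °C

Energy conservation, ΣQ = 0:
ice -8.2→0 °C: 0.0585·2090·8.2 = 1002.6; melt ice: 0.0585·334000 = 19539; meltwater 0→T: 0.0585·4180·T = 244.53 T; seawater: 2378(T − 40.7)
2622.6 T = 96786 − 20542 = 76245
T ≈ 29.07 °C (positive, so assuming full melt was valid).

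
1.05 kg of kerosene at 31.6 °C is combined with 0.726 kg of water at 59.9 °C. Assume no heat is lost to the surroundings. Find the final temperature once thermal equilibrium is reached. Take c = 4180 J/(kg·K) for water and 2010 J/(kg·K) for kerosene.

Set heat shed by the hot body equal to heat absorbed by the cold body:
0.726×4180×(59.9 − T) = 1.05×2010×(T − 31.6)
3034.7(59.9 − T) = 2110.5(T − 31.6)
5145.2 T = 248469  ⇒  T ≈ 48.29 °C

T_f ≈ 48.3 °C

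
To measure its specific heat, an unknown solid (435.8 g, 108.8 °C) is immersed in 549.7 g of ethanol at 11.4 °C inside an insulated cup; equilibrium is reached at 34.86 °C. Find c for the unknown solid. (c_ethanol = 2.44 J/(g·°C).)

Heat lost by the unknown solid = heat gained by the ethanol:
435.8×c×(108.8 − 34.86) = 549.7×2.44×(34.86 − 11.4)
32223 c = 31466  ⇒  c ≈ 0.9765 J/(g·°C)

c ≈ 0.977 J/(g·°C)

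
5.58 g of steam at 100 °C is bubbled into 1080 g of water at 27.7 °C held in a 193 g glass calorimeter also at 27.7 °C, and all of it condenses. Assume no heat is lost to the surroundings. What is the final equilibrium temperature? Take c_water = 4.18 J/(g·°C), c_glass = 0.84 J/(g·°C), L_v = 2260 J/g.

Setting the total heat transfer to zero:
steam→water at 100 °C releases m L_v = 5.58·2260 = 12611; condensed water 100 °C→T: 23.32(T − 100); water warms: 1080·4.18·(T − 27.7) = 4514.4(T − 27.7); glass cup: 193·0.84·(T − 27.7) = 162.12(T − 27.7)
4699.8 T = 12611 + 2332.4 + 129540 = 144483
T ≈ 30.74 °C — below 100 °C, confirming all the steam condensed.

T_f ≈ 30.7 °C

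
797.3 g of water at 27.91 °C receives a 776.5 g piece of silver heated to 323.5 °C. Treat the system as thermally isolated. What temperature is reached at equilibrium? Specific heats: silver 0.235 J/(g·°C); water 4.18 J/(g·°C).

T_f ≈ 43.3 °C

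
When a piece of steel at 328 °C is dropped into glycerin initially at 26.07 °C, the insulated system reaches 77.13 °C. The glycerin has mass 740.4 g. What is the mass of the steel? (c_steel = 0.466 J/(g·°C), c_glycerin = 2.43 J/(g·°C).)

m ≈ 786 g

Heat gained plus heat lost sum to zero:
m·0.466·(77.13 − 328) + 740.4·2.43·(77.13 − 26.07) = 0
-116.91 m = -91866
m = -91866/-116.91 ≈ 785.8 g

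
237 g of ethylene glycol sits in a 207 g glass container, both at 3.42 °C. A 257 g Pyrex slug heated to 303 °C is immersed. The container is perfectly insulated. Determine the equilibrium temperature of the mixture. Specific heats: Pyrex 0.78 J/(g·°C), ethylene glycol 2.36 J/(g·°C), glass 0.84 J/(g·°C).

Setting the total heat transfer to zero:
257*0.78*(T − 303) + 237*2.36*(T − 3.42) + 207*0.84*(T − 3.42) = 0
200.46(T − 303) + 559.32(T − 3.42) + 173.88(T − 3.42) = 0
(200.46 + 559.32 + 173.88) T = 200.46*303 + 559.32*3.42 + 173.88*3.42
T = 63247 / 933.66 = 67.7 °C

T_f ≈ 67.7 °C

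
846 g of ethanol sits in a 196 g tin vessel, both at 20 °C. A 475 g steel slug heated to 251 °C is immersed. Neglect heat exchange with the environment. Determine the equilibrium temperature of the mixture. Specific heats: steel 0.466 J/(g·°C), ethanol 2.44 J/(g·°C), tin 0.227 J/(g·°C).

T_f ≈ 41.9 °C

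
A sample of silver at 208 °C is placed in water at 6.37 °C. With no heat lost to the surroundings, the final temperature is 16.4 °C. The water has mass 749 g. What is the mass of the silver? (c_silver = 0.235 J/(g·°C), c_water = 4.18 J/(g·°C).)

m ≈ 697 g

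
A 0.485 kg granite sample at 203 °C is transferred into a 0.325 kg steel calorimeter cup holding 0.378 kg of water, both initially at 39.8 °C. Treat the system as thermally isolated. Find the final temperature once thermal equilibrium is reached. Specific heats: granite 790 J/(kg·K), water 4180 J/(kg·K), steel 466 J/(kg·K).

Let T be the final temperature. ΣQ_i = 0:
0.485×790×(T − 203) + 0.378×4180×(T − 39.8) + 0.325×466×(T − 39.8) = 0
383.15(T − 203) + 1580(T − 39.8) + 151.45(T − 39.8) = 0
(383.15 + 1580 + 151.45) T = 383.15×203 + 1580×39.8 + 151.45×39.8
T ≈ 69.37 °C

T_f ≈ 69.4 °C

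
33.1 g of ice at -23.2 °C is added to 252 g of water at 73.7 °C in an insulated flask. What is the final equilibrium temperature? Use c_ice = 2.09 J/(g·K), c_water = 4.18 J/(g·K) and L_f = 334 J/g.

T_f ≈ 54.5 °C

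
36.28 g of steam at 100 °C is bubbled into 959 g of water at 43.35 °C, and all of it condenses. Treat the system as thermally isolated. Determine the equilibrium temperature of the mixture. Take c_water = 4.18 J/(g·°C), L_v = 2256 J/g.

T_f ≈ 65.1 °C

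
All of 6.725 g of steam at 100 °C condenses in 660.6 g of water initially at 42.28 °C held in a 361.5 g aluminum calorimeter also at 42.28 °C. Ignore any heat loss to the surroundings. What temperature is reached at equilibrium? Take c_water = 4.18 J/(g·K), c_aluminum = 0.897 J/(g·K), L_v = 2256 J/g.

T_f ≈ 47.7 °C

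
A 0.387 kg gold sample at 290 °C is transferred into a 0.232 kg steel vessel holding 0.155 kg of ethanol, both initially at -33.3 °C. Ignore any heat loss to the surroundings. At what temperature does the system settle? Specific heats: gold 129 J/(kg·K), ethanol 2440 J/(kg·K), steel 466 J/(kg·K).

T_f = Σ m_i c_i T_i / Σ m_i c_i:
T_f = (49.92*290 + 378.2*(-33.3) + 108.11*(-33.3)) / (49.92 + 378.2 + 108.11)
    = -1716.5 / 536.24 ≈ -3.20 °C

T_f ≈ -3.2 °C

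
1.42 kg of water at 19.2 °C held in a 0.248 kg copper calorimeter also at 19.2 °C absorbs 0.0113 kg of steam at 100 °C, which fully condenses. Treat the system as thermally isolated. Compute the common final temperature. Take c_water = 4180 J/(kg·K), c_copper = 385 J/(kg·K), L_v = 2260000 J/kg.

T_f ≈ 24.0 °C

Heat gained plus heat lost sum to zero:
steam→water at 100 °C releases m L_v = 0.0113×2260000 = 25538
  condensate cools 100→T: 0.0113×4180×(T − 100) = 47.23(T − 100)
  original water: 5935.6(T − 19.2)
  cup: 95.48(T − 19.2)
6078.3 T = 25538 + 4723.4 + 115797 = 146058
T ≈ 24.03 °C, under the boiling point, so the assumption holds.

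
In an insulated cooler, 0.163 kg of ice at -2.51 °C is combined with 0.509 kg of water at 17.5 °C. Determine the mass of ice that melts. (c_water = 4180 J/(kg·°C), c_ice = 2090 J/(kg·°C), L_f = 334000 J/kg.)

Water can give up m c ΔT = 0.509·4180·17.5 = 37233 J before reaching 0 °C.
Of that, 0.163·2090·2.51 = 855.08 J goes to bring the ice to 0 °C, leaving 36378 J.
Fully melting the ice requires m_ice L_f = 0.163·334000 = 54442 J.
That's not enough to melt it all — equilibrium is at 0 °C with ice remaining.
m_melt = 36378 / L_f = 0.1089 kg.

m_melted ≈ 0.109 kg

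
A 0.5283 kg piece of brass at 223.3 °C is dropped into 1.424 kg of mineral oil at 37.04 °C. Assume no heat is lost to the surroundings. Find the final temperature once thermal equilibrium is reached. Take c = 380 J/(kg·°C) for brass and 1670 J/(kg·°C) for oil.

Energy conservation, ΣQ = 0:
0.5283·380·(T − 223.3) + 1.424·1670·(T − 37.04) = 0
(200.75 + 2378.1) T = 200.75·223.3 + 2378.1·37.04
T ≈ 51.54 °C

T_f ≈ 51.5 °C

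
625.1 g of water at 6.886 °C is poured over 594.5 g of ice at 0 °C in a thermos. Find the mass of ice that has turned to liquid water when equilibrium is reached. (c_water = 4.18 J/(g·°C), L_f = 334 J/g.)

m_melted ≈ 53.9 g

Water can give up m c ΔT = 625.1·4.18·6.886 = 17993 J before reaching 0 °C.
Fully melting the ice requires m_ice L_f = 594.5·334 = 198563 J.
That's not enough to melt it all — equilibrium is at 0 °C with ice remaining.
Mass melted = 17993/334 ≈ 53.87 g.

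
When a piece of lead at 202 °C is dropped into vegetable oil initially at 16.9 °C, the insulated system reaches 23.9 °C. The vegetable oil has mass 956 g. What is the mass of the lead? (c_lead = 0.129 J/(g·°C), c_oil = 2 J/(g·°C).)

Heat lost by the lead = heat gained by the oil:
m·0.129·(202 − 23.9) = 956·2·(23.9 − 16.9)
22.97 m = 13384  ⇒  m ≈ 582.5 g

m ≈ 583 g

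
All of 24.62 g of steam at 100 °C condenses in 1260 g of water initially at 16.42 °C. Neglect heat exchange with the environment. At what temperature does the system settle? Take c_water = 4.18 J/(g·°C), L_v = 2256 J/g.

Conservation of energy gives ΣQ = 0:
steam→water at 100 °C releases m L_v = 24.62×2256 = 55543
  condensate cools 100→T: 24.62×4.18×(T − 100) = 102.91(T − 100)
  original water: 5266.8(T − 16.42)
5369.7 T = 55543 + 10291 + 86481 = 152315
T ≈ 28.37 °C (< 100 °C, so full condensation is consistent).

T_f ≈ 28.4 °C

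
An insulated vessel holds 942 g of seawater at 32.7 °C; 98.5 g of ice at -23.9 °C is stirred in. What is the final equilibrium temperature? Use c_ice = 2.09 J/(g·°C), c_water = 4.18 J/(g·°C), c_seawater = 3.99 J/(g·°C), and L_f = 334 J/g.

T_f ≈ 20.4 °C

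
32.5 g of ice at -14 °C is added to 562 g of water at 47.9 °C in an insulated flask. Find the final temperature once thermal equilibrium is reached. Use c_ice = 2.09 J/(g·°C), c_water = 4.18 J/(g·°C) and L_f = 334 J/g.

Setting the total heat transfer to zero:
ice -14→0 °C: 32.5×2.09×14 = 950.95; latent heat to melt: 32.5×334 = 10855; meltwater 0→T: 32.5×4.18×T = 135.85 T; water: 2349.2(T − 47.9)
2485 T = 112525 − 11806 = 100719
T ≈ 40.53 °C — above 0 °C, consistent with complete melting.

T_f ≈ 40.5 °C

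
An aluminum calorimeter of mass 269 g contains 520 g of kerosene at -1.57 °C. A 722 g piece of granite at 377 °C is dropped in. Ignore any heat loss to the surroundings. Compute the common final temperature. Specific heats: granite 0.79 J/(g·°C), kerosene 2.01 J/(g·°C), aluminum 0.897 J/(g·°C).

T_f ≈ 114.7 °C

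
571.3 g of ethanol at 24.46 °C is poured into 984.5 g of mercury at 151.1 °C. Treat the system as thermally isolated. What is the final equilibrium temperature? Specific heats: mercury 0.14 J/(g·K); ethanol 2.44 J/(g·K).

T_f ≈ 35.9 °C

With ΣQ=0 the equilibrium temperature is the m·c-weighted mean:
T_f = (137.83·151.1 + 1394·24.46) / (137.83 + 1394)
    = 54923 / 1531.8 ≈ 35.85 °C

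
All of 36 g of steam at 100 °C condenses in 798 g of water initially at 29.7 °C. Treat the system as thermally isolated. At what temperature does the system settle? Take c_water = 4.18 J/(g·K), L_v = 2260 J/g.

T_f ≈ 56.1 °C

Sum of m c ΔT and latent-heat terms is zero:
steam→water at 100 °C releases m L_v = 36·2260 = 81360
  condensed water 100 °C→T: 150.48(T − 100)
  original water: 3335.6(T − 29.7)
3486.1 T = 81360 + 15048 + 99069 = 195477
T ≈ 56.07 °C, under the boiling point, so the assumption holds.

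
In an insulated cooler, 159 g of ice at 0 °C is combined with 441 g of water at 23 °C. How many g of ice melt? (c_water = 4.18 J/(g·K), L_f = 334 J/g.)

m_melted ≈ 127 g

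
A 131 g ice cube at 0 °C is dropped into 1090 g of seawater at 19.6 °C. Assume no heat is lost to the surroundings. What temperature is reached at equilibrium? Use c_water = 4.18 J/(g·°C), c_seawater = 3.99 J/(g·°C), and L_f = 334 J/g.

T_f ≈ 8.5 °C

Net heat exchanged in the isolated system is zero:
latent heat to melt: 131×334 = 43754; warm the meltwater: 547.58 T; seawater: 4349.1(T − 19.6)
4896.7 T = 85242 − 43754 = 41488
T ≈ 8.47 °C (positive, so assuming full melt was valid).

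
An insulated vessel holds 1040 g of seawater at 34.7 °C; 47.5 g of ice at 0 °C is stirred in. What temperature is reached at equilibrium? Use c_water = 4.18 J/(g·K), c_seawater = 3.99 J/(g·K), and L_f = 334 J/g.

Sum of m c ΔT and latent-heat terms is zero:
melt ice: 47.5×334 = 15865
  meltwater 0→T: 47.5×4.18×T = 198.55 T
  seawater: 4149.6(T − 34.7)
4348.2 T = 143991 − 15865 = 128126
T ≈ 29.47 °C (positive, so assuming full melt was valid).

T_f ≈ 29.5 °C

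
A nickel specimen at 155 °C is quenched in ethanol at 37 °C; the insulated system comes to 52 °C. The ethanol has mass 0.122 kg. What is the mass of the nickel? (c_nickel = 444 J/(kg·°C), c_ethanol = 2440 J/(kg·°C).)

Heat lost by the nickel = heat gained by the ethanol:
m×444×(155 − 52) = 0.122×2440×(52 − 37)
45732 m = 4465.2  ⇒  m ≈ 0.09764 kg

m ≈ 0.0976 kg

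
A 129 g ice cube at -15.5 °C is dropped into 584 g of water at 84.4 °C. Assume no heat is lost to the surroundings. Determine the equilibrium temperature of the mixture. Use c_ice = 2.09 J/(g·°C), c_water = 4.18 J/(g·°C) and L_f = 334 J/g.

Conservation of energy gives ΣQ = 0:
warm ice to 0 °C: 129·2.09·(0 − (-15.5)) = 4179; melt ice: 129·334 = 43086; warm the meltwater: 539.22 T; water cools: 584·4.18·(T − 84.4) = 2441.1(T − 84.4)
2980.3 T = 206031 − 47265 = 158766
T ≈ 53.27 °C (positive, so assuming full melt was valid).

T_f ≈ 53.3 °C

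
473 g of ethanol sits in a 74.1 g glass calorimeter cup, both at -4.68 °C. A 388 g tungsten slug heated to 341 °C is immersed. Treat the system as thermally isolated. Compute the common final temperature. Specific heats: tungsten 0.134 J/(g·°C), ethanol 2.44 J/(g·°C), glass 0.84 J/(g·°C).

Heat gained plus heat lost sum to zero:
388·0.134·(T − 341) + 473·2.44·(T − (-4.68)) + 74.1·0.84·(T − (-4.68)) = 0
51.99(T − 341) + 1154.1(T − (-4.68)) + 62.24(T − (-4.68)) = 0
1268.4 T = 12037
T = 12037 / 1268.4 = 9.49 °C

T_f ≈ 9.5 °C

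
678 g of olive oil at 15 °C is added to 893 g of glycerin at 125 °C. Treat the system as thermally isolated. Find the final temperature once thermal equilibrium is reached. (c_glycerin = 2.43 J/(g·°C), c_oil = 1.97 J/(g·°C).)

T_f ≈ 83.1 °C

Setting the total heat transfer to zero:
893×2.43×(T − 125) + 678×1.97×(T − 15) = 0
3505.7 T = 291284
T ≈ 83.09 °C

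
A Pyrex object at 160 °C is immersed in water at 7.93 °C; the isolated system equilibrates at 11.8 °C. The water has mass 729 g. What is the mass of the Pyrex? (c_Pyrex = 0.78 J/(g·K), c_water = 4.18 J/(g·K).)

m ≈ 102 g

Taking heat into each body as positive, Σ m c ΔT = 0:
m·0.78·(11.8 − 160) + 729·4.18·(11.8 − 7.93) = 0
-115.6 m = -11793
m = -11793/-115.6 ≈ 102 g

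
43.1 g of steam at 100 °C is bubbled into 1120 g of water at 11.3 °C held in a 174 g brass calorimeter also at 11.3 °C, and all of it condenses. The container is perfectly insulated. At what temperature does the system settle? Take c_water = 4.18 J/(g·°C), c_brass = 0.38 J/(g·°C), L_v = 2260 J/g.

T_f ≈ 34.3 °C

Let T be the final temperature. ΣQ_i = 0:
condense steam: −43.1×2260 = −97406; condensate cools 100→T: 43.1×4.18×(T − 100) = 180.16(T − 100); water warms: 1120×4.18×(T − 11.3) = 4681.6(T − 11.3); cup: 66.12(T − 11.3)
4927.9 T = 97406 + 18016 + 53649 = 169071
T ≈ 34.31 °C — below 100 °C, confirming all the steam condensed.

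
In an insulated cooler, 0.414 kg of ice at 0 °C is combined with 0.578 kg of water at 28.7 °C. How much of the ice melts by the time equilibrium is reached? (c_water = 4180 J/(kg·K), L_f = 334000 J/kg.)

m_melted ≈ 0.208 kg

Heat available from the water dropping to 0 °C: 0.578×4180×28.7 = 69340 J.
Fully melting the ice requires m_ice L_f = 0.414×334000 = 138276 J.
69340 J < 138276 J, so only part of the ice melts and the system sits at 0 °C.
m_melt = 69340 / L_f = 0.2076 kg.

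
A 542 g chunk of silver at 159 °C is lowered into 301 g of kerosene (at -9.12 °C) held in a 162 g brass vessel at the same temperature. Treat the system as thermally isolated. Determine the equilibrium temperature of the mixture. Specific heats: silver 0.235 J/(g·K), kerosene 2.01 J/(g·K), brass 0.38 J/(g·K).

T_f ≈ 17.9 °C

T_f is the heat-capacity-weighted average of the initial temperatures:
T_f = (127.37×159 + 605.01×(-9.12) + 61.56×(-9.12)) / (127.37 + 605.01 + 61.56)
    = 14173 / 793.94 ≈ 17.85 °C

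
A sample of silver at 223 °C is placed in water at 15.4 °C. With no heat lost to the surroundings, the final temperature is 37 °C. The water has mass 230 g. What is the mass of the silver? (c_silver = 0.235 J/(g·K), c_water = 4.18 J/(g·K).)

m ≈ 475 g

Heat gained plus heat lost sum to zero:
m·0.235·(37 − 223) + 230·4.18·(37 − 15.4) = 0
-43.71 m = -20766
m = -20766/-43.71 ≈ 475.1 g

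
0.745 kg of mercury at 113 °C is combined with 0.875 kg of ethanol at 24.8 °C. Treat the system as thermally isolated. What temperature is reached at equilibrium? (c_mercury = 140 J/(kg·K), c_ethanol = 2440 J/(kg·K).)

Heat lost by the mercury equals heat gained by the ethanol:
0.745×140×(113 − T) = 0.875×2440×(T − 24.8)
104.3(113 − T) = 2135(T − 24.8)
2239.3 T = 64734  ⇒  T ≈ 28.91 °C

T_f ≈ 28.9 °C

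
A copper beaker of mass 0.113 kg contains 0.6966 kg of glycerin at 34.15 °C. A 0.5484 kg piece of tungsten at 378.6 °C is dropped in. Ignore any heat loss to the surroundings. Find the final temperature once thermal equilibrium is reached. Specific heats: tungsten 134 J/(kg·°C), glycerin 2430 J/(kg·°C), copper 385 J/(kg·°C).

T_f ≈ 48.1 °C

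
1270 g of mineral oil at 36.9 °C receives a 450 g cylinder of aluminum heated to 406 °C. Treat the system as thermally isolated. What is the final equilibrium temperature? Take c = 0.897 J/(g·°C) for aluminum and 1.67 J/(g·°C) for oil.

Conservation of energy gives ΣQ = 0:
450·0.897·(T − 406) + 1270·1.67·(T − 36.9) = 0
403.65(T − 406) + 2120.9(T − 36.9) = 0
2524.6 T = 242143
T ≈ 95.92 °C

T_f ≈ 95.9 °C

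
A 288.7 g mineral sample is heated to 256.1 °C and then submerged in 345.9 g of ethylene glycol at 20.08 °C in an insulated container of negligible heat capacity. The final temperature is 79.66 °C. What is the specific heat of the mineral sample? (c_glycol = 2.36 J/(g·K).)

c ≈ 0.955 J/(g·K)

Heat lost by the mineral sample = heat gained by the glycol:
288.7×c×(256.1 − 79.66) = 345.9×2.36×(79.66 − 20.08)
50938 c = 48637  ⇒  c ≈ 0.9548 J/(g·K)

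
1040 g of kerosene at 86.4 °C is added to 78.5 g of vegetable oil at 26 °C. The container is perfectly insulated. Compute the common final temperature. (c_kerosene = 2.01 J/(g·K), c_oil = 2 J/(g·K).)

T_f ≈ 82.2 °C

Conservation of energy gives ΣQ = 0:
1040×2.01×(T − 86.4) + 78.5×2×(T − 26) = 0
2090.4(T − 86.4) + 157(T − 26) = 0
(2090.4 + 157) T = 2090.4×86.4 + 157×26
T = 184693/2247.4 ≈ 82.18 °C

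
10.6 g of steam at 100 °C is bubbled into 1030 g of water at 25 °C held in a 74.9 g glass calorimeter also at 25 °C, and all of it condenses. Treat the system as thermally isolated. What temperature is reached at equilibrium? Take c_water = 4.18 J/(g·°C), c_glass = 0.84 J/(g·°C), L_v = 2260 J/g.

T_f ≈ 31.2 °C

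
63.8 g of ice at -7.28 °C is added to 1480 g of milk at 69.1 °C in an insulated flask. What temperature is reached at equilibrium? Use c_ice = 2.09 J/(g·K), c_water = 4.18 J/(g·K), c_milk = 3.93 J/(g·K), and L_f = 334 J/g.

T_f ≈ 62.4 °C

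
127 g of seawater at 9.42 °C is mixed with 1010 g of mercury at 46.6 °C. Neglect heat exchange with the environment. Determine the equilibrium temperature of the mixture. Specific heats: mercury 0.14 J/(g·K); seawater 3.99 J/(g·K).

Energy conservation, ΣQ = 0:
1010·0.14·(T − 46.6) + 127·3.99·(T − 9.42) = 0
141.4(T − 46.6) + 506.73(T − 9.42) = 0
648.13 T = 11363
T = 11363 / 648.13 = 17.5 °C

T_f ≈ 17.5 °C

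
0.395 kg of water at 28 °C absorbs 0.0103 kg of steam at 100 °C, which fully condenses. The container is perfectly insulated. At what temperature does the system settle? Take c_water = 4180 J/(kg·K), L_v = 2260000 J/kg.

T_f ≈ 43.6 °C

Let T be the final temperature. ΣQ_i = 0:
steam→water at 100 °C releases m L_v = 0.0103·2260000 = 23278
  condensed water 100 °C→T: 43.05(T − 100)
  original water: 1651.1(T − 28)
1694.2 T = 23278 + 4305.4 + 46231 = 73814
T ≈ 43.57 °C (< 100 °C, so full condensation is consistent).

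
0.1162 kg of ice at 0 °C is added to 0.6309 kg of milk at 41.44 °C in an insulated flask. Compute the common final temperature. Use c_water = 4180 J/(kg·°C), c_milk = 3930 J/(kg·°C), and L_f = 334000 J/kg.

T_f ≈ 21.6 °C

Conservation of energy gives ΣQ = 0:
latent heat to melt: 0.1162×334000 = 38811; warm the meltwater: 485.72 T; milk cools: 0.6309×3930×(T − 41.44) = 2479.4(T − 41.44)
2965.2 T = 102748 − 38811 = 63937
T ≈ 21.56 °C — above 0 °C, consistent with complete melting.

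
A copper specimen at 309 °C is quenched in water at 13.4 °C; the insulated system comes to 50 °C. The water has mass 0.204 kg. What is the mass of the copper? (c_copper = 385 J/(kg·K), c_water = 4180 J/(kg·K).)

|Q_copper| = |Q_water|:
m×385×(309 − 50) = 0.204×4180×(50 − 13.4)
99715 m = 31210  ⇒  m ≈ 0.313 kg

m ≈ 0.313 kg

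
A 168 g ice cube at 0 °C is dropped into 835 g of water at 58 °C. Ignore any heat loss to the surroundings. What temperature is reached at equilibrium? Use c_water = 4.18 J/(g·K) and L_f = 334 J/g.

T_f ≈ 34.9 °C

Net heat exchanged in the isolated system is zero:
melt ice: 168·334 = 56112; warm the meltwater: 702.24 T; water: 3490.3(T − 58)
4192.5 T = 202437 − 56112 = 146325
T ≈ 34.90 °C. Since T > 0 °C, the all-ice-melts assumption holds.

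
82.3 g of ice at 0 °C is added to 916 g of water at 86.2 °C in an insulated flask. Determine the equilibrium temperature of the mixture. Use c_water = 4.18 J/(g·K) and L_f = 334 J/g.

Setting the total heat transfer to zero:
melt ice: 82.3×334 = 27488
  warm the meltwater: 344.01 T
  water: 3828.9(T − 86.2)
4172.9 T = 330049 − 27488 = 302561
T ≈ 72.51 °C. Since T > 0 °C, the all-ice-melts assumption holds.

T_f ≈ 72.5 °C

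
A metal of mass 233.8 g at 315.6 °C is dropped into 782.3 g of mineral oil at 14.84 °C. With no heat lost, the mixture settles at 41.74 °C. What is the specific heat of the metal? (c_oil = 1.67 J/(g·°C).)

c ≈ 0.549 J/(g·°C)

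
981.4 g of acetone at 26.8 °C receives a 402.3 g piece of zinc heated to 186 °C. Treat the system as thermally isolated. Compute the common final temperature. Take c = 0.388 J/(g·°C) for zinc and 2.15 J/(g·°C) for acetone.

T_f ≈ 37.8 °C

Conservation of energy gives ΣQ = 0:
402.3·0.388·(T − 186) + 981.4·2.15·(T − 26.8) = 0
156.09(T − 186) + 2110(T − 26.8) = 0
2266.1 T = 85581
T = 85581 / 2266.1 = 37.8 °C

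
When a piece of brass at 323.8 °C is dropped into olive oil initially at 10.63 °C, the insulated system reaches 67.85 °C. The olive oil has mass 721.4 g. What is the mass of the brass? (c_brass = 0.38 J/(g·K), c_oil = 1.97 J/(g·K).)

Heat gained plus heat lost sum to zero:
m·0.38·(67.85 − 323.8) + 721.4·1.97·(67.85 − 10.63) = 0
-97.26 m = -81319
m = -81319/-97.26 ≈ 836.1 g

m ≈ 836 g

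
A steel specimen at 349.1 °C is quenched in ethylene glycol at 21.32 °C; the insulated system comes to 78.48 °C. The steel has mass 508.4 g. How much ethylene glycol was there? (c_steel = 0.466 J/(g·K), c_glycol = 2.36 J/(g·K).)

Net heat exchanged in the isolated system is zero:
508.4·0.466·(78.48 − 349.1) + m·2.36·(78.48 − 21.32) = 0
134.9 m = 64114
m = 64114/134.9 ≈ 475.3 g

m ≈ 475 g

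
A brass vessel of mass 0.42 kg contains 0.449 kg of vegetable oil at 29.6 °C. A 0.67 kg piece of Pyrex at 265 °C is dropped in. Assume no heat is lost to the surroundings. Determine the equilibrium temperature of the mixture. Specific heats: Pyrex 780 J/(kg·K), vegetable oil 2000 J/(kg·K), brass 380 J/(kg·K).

T_f ≈ 107.5 °C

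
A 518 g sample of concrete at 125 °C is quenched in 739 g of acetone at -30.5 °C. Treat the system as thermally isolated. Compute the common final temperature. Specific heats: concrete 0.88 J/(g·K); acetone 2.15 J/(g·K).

T_f ≈ 4.2 °C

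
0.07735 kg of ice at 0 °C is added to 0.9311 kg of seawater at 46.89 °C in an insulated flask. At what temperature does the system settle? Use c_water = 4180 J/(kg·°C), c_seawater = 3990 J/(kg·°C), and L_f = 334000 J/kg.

T_f ≈ 36.7 °C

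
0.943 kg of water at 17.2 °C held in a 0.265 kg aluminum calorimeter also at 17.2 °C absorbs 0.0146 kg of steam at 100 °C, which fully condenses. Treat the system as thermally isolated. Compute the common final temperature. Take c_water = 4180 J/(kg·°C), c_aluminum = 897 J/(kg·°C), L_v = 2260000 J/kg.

Heat gained plus heat lost sum to zero:
latent heat released on condensation: 0.0146·2260000 = 32996
  condensed water 100 °C→T: 61.03(T − 100)
  water warms: 0.943·4180·(T − 17.2) = 3941.7(T − 17.2)
  aluminum cup: 0.265·897·(T − 17.2) = 237.71(T − 17.2)
4240.5 T = 32996 + 6102.8 + 71886 = 110985
T ≈ 26.17 °C (< 100 °C, so full condensation is consistent).

T_f ≈ 26.2 °C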